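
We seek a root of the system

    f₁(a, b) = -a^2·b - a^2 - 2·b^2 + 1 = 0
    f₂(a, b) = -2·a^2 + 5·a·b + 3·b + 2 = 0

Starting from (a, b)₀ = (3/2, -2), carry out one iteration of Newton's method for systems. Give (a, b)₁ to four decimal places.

(0.8097, -0.8138)

At (3/2, -2): F = (-4.7500, -23.5000).
Jacobian J = [[-2·a·b - 2·a, -a^2 - 4·b], [-4·a + 5·b, 5·a + 3]].
At the point, J = [[3.0000, 5.7500], [-16.0000, 10.5000]] (det J = 123.5000).
Solving J·Δ = −F gives Δ = (-0.6903, 1.1862).
Then the next iterate is (a, b)₁ = (0.8097, -0.8138).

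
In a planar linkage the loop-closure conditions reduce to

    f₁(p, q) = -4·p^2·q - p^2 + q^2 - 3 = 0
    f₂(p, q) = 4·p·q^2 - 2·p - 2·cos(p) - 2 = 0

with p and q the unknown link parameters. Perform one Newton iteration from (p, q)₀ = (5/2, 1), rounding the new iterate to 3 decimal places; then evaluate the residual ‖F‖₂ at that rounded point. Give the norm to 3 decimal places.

9.009

At (5/2, 1): F = (-33.250, 4.60229).
Jacobian J = [[-8·p·q - 2·p, -4·p^2 + 2·q], [4·q^2 + 2·sin(p) - 2, 8·p·q]].
At the point, J = [[-25.000, -23.000], [3.19694, 20.000]] (det J = -426.47028).
Solving J·Δ = −F gives Δ = (-1.311, -0.021).
Then the next iterate is (p, q)₁ = (1.189, 0.979).
Re-evaluating at (1.189, 0.979): F = (-8.99141, -0.56483), so ‖F‖₂ = 9.009.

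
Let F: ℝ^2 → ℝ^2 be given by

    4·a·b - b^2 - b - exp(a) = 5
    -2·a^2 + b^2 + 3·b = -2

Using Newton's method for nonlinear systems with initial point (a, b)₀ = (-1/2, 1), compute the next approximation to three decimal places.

(0.261, -0.405)

At (-1/2, 1): F = (-9.60653, 5.500).
Jacobian J = [[4·b - exp(a), 4·a - 2·b - 1], [-4·a, 2·b + 3]].
At the point, J = [[3.39347, -5.000], [2.000, 5.000]] (det J = 26.96735).
Solving J·Δ = −F gives Δ = (0.761, -1.405).
Then the next iterate is (a, b)₁ = (0.261, -0.405).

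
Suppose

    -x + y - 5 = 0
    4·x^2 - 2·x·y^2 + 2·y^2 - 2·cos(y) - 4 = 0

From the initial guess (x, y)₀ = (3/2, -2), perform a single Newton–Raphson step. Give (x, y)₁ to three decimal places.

(-1.796, 3.204)

At (3/2, -2): F = (-8.500, 1.83229).
Jacobian J = [[-1, 1], [8·x - 2·y^2, -4·x·y + 4·y + 2·sin(y)]].
At the point, J = [[-1.000, 1.000], [4.000, 2.18141]] (det J = -6.18141).
Solving J·Δ = −F gives Δ = (-3.296, 5.204).
Then the next iterate is (x, y)₁ = (-1.796, 3.204).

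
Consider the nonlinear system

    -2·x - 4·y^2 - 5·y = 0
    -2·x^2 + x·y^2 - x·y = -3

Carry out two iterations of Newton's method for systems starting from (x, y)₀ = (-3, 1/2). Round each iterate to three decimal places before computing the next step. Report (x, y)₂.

(-1.361, 0.414)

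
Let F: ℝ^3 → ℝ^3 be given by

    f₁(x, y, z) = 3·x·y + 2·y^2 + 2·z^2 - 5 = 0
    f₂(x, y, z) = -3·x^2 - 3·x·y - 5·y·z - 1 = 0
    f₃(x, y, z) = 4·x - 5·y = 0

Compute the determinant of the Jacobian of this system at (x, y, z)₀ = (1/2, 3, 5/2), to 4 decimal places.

-325.0000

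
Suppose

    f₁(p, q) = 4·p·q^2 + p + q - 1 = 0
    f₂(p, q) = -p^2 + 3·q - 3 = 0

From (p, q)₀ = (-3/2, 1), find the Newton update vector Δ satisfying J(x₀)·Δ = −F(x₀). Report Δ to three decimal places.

(0.984, -0.234)

At (-3/2, 1): F = (-7.500, -2.250).
Jacobian J = [[4·q^2 + 1, 8·p·q + 1], [-2·p, 3]].
At the point, J = [[5.000, -11.000], [3.000, 3.000]] (det J = 48.000).
Solving J·Δ = −F gives Δ = (0.984, -0.234).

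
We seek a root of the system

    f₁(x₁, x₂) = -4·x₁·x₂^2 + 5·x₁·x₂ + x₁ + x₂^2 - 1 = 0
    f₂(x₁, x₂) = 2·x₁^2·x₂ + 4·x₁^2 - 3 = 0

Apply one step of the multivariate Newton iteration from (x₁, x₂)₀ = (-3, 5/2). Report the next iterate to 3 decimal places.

(-1.723, 1.999)

At (-3, 5/2): F = (39.750, 78.000).
Jacobian J = [[-4·x₂^2 + 5·x₂ + 1, -8·x₁·x₂ + 5·x₁ + 2·x₂], [4·x₁·x₂ + 8·x₁, 2·x₁^2]].
At the point, J = [[-11.500, 50.000], [-54.000, 18.000]] (det J = 2493.000).
Solving J·Δ = −F gives Δ = (1.277, -0.501).
Then the next iterate is (x₁, x₂)₁ = (-1.723, 1.999).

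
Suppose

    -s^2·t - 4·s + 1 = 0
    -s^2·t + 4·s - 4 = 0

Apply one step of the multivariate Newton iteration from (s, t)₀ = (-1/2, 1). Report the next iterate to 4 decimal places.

(0.6250, -1.5000)

At (-1/2, 1): F = (2.7500, -6.2500).
Jacobian J = [[-2·s·t - 4, -s^2], [-2·s·t + 4, -s^2]].
At the point, J = [[-3.0000, -0.2500], [5.0000, -0.2500]] (det J = 2.0000).
Solving J·Δ = −F gives Δ = (1.1250, -2.5000).
Then the next iterate is (s, t)₁ = (0.6250, -1.5000).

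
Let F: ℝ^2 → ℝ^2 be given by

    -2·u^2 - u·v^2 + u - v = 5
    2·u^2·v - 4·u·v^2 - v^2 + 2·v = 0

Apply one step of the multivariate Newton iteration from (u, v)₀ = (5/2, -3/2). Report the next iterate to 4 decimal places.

(0.8979, -1.3305)

At (5/2, -3/2): F = (-19.1250, -46.5000).
Jacobian J = [[-4·u - v^2 + 1, -2·u·v - 1], [4·u·v - 4·v^2, 2·u^2 - 8·u·v - 2·v + 2]].
At the point, J = [[-11.2500, 6.5000], [-24.0000, 47.5000]] (det J = -378.3750).
Solving J·Δ = −F gives Δ = (-1.6021, 0.1695).
Then the next iterate is (u, v)₁ = (0.8979, -1.3305).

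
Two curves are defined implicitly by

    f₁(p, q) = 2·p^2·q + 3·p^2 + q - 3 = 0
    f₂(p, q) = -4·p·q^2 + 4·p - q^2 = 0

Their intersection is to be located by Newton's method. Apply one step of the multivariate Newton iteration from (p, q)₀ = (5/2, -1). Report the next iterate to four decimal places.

At (5/2, -1): F = (2.2500, -1.0000).
Jacobian J = [[4·p·q + 6·p, 2·p^2 + 1], [-4·q^2 + 4, -8·p·q - 2·q]].
At the point, J = [[5.0000, 13.5000], [0.0000, 22.0000]] (det J = 110.0000).
Solving J·Δ = −F gives Δ = (-0.5727, 0.0455).
Then the next iterate is (p, q)₁ = (1.9273, -0.9545).

(1.9273, -0.9545)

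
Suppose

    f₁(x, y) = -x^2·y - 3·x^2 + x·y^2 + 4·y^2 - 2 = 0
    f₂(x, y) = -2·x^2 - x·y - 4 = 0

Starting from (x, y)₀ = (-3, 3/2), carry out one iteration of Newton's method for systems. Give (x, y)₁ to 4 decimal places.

(-1.5025, 2.0920)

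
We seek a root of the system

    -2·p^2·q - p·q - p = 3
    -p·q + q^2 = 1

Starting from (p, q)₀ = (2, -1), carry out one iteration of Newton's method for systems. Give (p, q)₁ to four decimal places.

(2.0000, -0.5000)

At (2, -1): F = (5.0000, 2.0000).
Jacobian J = [[-4·p·q - q - 1, -2·p^2 - p], [-q, -p + 2·q]].
At the point, J = [[8.0000, -10.0000], [1.0000, -4.0000]] (det J = -22.0000).
Solving J·Δ = −F gives Δ = (0.0000, 0.5000).
Then the next iterate is (p, q)₁ = (2.0000, -0.5000).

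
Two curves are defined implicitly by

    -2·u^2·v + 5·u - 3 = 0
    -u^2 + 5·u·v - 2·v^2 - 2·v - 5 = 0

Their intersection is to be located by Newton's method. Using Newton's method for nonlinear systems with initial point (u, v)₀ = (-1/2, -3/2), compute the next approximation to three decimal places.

(-35.000, -149.000)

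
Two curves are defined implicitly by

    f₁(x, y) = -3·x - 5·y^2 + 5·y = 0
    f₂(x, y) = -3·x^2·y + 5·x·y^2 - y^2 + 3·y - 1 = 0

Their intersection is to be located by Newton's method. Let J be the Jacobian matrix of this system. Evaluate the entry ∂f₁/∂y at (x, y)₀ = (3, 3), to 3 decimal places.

-25.000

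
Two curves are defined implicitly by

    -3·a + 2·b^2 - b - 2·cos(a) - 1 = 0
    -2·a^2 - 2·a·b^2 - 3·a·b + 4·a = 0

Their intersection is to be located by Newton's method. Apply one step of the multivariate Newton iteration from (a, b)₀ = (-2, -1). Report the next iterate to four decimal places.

(-0.5575, -0.6237)

At (-2, -1): F = (8.832294, -18.0000).
Jacobian J = [[2·sin(a) - 3, 4·b - 1], [-4·a - 2·b^2 - 3·b + 4, -4·a·b - 3·a]].
At the point, J = [[-4.818595, -5.0000], [13.0000, -2.0000]] (det J = 74.637190).
Solving J·Δ = −F gives Δ = (1.4425, 0.3763).
Then the next iterate is (a, b)₁ = (-0.5575, -0.6237).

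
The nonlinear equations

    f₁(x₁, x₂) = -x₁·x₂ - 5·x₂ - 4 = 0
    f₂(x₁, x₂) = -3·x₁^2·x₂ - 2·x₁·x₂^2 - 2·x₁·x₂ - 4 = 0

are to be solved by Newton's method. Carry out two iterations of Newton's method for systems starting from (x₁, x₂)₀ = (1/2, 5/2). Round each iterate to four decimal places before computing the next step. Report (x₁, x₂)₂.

(1.3173, -0.6128)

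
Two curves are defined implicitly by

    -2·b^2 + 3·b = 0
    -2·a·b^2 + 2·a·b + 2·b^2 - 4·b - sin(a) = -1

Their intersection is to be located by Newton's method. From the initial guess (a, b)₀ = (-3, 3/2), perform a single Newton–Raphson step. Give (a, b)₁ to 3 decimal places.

(5.120, 1.500)

At (-3, 3/2): F = (0.000, 4.14112).
Jacobian J = [[0, -4·b + 3], [-2·b^2 + 2·b - cos(a), -4·a·b + 2·a + 4·b - 4]].
At the point, J = [[0.000, -3.000], [-0.51001, 14.000]] (det J = -1.53002).
Solving J·Δ = −F gives Δ = (8.120, 0.000).
Then the next iterate is (a, b)₁ = (5.120, 1.500).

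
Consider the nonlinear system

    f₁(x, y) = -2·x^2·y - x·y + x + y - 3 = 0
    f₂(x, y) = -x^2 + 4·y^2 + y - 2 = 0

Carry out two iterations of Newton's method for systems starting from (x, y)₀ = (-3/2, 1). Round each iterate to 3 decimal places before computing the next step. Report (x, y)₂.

At (-3/2, 1): F = (-6.500, 0.750).
Jacobian J = [[-4·x·y - y + 1, -2·x^2 - x + 1], [-2·x, 8·y + 1]].
At the point, J = [[6.000, -2.000], [3.000, 9.000]] (det J = 60.000).
Solving J·Δ = −F gives Δ = (0.950, -0.400).
Then the next iterate is (x, y)₁ = (-0.550, 0.600).
Round to (-0.550, 0.600) and repeat: F = (-2.983, -0.26250), J = [[1.720, 0.945], [1.100, 5.800]].
Δ = (1.908, -0.317), so (x, y)₂ = (1.358, 0.283).

(1.358, 0.283)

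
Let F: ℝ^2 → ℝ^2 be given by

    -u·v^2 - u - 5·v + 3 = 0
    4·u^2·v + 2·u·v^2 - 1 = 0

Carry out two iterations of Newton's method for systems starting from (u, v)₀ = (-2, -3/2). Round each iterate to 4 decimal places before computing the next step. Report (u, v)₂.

At (-2, -3/2): F = (17.0000, -34.0000).
Jacobian J = [[-v^2 - 1, -2·u·v - 5], [8·u·v + 2·v^2, 4·u^2 + 4·u·v]].
At the point, J = [[-3.2500, -11.0000], [28.5000, 28.0000]] (det J = 222.5000).
Solving J·Δ = −F gives Δ = (-0.4584, 1.6809).
Then the next iterate is (u, v)₁ = (-2.4584, 0.1809).
Round to (-2.4584, 0.1809) and repeat: F = (4.634351, 3.212342), J = [[-1.032725, -4.110551], [-3.492347, 22.396024]].
Δ = (3.1212, 0.3433), so (u, v)₂ = (0.6628, 0.5242).

(0.6628, 0.5242)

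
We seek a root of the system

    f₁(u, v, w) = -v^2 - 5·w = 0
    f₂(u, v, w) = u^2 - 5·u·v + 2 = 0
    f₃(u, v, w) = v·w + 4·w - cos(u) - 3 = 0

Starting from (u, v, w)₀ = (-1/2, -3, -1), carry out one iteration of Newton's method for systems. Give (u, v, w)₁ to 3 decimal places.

(-3.787, 17.508, 22.810)

At (-1/2, -3, -1): F = (-4.000, -5.250, -4.87758).
Jacobian J = [[0, -2·v, -5], [2·u - 5·v, -5·u, 0], [sin(u), w, v + 4]].
At the point, J = [[0.000, 6.000, -5.000], [14.000, 2.500, 0.000], [-0.47943, -1.000, 1.000]] (det J = -19.99282).
Solving J·Δ = −F gives Δ = (-3.287, 20.508, 23.810).
Then the next iterate is (u, v, w)₁ = (-3.787, 17.508, 22.810).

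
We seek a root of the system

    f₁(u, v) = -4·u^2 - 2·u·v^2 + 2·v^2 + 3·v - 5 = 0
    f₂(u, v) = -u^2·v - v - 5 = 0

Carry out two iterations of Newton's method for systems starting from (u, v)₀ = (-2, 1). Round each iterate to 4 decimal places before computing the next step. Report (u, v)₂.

At (-2, 1): F = (-12.0000, -10.0000).
Jacobian J = [[-8·u - 2·v^2, -4·u·v + 4·v + 3], [-2·u·v, -u^2 - 1]].
At the point, J = [[14.0000, 15.0000], [4.0000, -5.0000]] (det J = -130.0000).
Solving J·Δ = −F gives Δ = (1.6154, -0.7077).
Then the next iterate is (u, v)₁ = (-0.3846, 0.2923).
Round to (-0.3846, 0.2923) and repeat: F = (-4.478170, -5.335536), J = [[2.905921, 4.618874], [0.224837, -1.147917]].
Δ = (6.8091, -3.3143), so (u, v)₂ = (6.4245, -3.0220).

(6.4245, -3.0220)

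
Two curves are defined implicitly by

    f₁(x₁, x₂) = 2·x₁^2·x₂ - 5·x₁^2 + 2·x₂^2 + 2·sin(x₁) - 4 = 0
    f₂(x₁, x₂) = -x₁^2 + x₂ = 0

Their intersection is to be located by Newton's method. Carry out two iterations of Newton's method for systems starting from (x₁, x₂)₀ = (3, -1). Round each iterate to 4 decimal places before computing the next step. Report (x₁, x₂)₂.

(0.3499, -0.4690)

At (3, -1): F = (-64.717760, -10.0000).
Jacobian J = [[4·x₁·x₂ - 10·x₁ + 2·cos(x₁), 2·x₁^2 + 4·x₂], [-2·x₁, 1]].
At the point, J = [[-43.979985, 14.0000], [-6.0000, 1.0000]] (det J = 40.020015).
Solving J·Δ = −F gives Δ = (-1.8811, -1.2867).
Then the next iterate is (x₁, x₂)₁ = (1.1189, -2.2867).
Round to (1.1189, -2.2867) and repeat: F = (-3.728061, -3.538637), J = [[-20.550010, -6.642926], [-2.2378, 1.0000]].
Δ = (-0.7690, 1.8177), so (x₁, x₂)₂ = (0.3499, -0.4690).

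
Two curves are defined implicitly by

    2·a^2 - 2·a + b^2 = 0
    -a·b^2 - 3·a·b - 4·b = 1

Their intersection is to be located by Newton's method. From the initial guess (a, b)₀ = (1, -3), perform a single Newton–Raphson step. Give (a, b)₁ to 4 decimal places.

At (1, -3): F = (9.0000, 11.0000).
Jacobian J = [[4·a - 2, 2·b], [-b^2 - 3·b, -2·a·b - 3·a - 4]].
At the point, J = [[2.0000, -6.0000], [0.0000, -1.0000]] (det J = -2.0000).
Solving J·Δ = −F gives Δ = (28.5000, 11.0000).
Then the next iterate is (a, b)₁ = (29.5000, 8.0000).

(29.5000, 8.0000)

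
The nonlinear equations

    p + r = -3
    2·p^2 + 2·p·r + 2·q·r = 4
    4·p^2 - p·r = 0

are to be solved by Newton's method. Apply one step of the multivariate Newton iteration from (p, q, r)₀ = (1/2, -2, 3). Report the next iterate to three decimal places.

At (1/2, -2, 3): F = (6.500, -12.500, -0.500).
Jacobian J = [[1, 0, 1], [4·p + 2·r, 2·r, 2·p + 2·q], [8·p - r, 0, -p]].
At the point, J = [[1.000, 0.000, 1.000], [8.000, 6.000, -3.000], [1.000, 0.000, -0.500]] (det J = -9.000).
Solving J·Δ = −F gives Δ = (-1.833, 2.194, -4.667).
Then the next iterate is (p, q, r)₁ = (-1.333, 0.194, -1.667).

(-1.333, 0.194, -1.667)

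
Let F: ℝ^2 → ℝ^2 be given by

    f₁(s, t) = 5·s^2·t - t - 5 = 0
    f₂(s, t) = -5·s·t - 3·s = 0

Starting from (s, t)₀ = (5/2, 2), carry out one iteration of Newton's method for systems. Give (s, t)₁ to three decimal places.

(3.749, -1.899)

At (5/2, 2): F = (55.500, -32.500).
Jacobian J = [[10·s·t, 5·s^2 - 1], [-5·t - 3, -5·s]].
At the point, J = [[50.000, 30.250], [-13.000, -12.500]] (det J = -231.750).
Solving J·Δ = −F gives Δ = (1.249, -3.899).
Then the next iterate is (s, t)₁ = (3.749, -1.899).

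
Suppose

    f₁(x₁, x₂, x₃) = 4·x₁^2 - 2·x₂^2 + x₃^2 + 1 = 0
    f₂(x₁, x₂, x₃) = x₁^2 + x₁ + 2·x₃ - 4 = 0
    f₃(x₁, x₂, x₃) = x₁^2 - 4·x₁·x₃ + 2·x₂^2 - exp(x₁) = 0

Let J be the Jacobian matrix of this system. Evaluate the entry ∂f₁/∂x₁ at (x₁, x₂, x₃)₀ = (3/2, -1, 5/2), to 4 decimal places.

∂f₁/∂x₁ = 8·x₁.
At (3/2, -1, 5/2) this is 12.0000.

12.0000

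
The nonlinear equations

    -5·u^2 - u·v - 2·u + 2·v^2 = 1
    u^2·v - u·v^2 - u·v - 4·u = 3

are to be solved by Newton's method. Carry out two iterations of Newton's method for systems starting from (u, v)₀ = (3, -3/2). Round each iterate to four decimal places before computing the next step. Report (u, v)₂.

At (3, -3/2): F = (-43.0000, -30.7500).
Jacobian J = [[-10·u - v - 2, -u + 4·v], [2·u·v - v^2 - v - 4, u^2 - 2·u·v - u]].
At the point, J = [[-30.5000, -9.0000], [-13.7500, 15.0000]] (det J = -581.2500).
Solving J·Δ = −F gives Δ = (-1.5858, 0.5963).
Then the next iterate is (u, v)₁ = (1.4142, -0.9037).
Round to (1.4142, -0.9037) and repeat: F = (-10.916848, -10.341093), J = [[-15.2383, -5.0290], [-6.468999, 3.141787]].
Δ = (-1.0733, 1.0815), so (u, v)₂ = (0.3409, 0.1778).

(0.3409, 0.1778)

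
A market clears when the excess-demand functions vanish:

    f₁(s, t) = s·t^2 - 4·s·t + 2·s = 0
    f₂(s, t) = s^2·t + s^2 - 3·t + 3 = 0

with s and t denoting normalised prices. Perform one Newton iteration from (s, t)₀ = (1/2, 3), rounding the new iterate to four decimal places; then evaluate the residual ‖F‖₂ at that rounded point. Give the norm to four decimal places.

362.7567

At (1/2, 3): F = (-0.5000, -5.0000).
Jacobian J = [[t^2 - 4·t + 2, 2·s·t - 4·s], [2·s·t + 2·s, s^2 - 3]].
At the point, J = [[-1.0000, 1.0000], [4.0000, -2.7500]] (det J = -1.2500).
Solving J·Δ = −F gives Δ = (5.1000, 5.6000).
Then the next iterate is (s, t)₁ = (5.6000, 8.6000).
Re-evaluating at (5.6000, 8.6000): F = (232.7360, 278.2560), so ‖F‖₂ = 362.7567.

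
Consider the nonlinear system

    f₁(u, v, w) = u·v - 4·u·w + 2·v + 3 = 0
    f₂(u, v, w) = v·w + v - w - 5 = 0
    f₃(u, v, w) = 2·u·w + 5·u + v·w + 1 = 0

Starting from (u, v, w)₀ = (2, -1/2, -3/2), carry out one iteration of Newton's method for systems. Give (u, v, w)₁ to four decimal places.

(-0.4524, -3.0268, -2.8244)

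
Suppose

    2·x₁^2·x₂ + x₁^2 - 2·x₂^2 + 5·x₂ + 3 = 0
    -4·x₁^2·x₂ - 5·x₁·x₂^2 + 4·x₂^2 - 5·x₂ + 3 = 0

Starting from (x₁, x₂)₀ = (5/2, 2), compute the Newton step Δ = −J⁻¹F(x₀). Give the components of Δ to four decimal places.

(-1.4131, -0.0971)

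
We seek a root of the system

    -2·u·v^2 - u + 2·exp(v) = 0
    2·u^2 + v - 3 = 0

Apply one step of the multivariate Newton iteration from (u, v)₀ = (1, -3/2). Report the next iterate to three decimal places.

At (1, -3/2): F = (-5.05374, -2.500).
Jacobian J = [[-2·v^2 - 1, -4·u·v + 2·exp(v)], [4·u, 1]].
At the point, J = [[-5.500, 6.44626], [4.000, 1.000]] (det J = -31.28504).
Solving J·Δ = −F gives Δ = (0.354, 1.086).
Then the next iterate is (u, v)₁ = (1.354, -0.414).

(1.354, -0.414)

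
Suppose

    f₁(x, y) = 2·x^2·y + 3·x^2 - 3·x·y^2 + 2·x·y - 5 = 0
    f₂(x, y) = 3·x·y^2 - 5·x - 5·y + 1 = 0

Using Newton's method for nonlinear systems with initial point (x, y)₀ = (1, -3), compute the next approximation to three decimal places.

At (1, -3): F = (-41.000, 38.000).
Jacobian J = [[4·x·y + 6·x - 3·y^2 + 2·y, 2·x^2 - 6·x·y + 2·x], [3·y^2 - 5, 6·x·y - 5]].
At the point, J = [[-39.000, 22.000], [22.000, -23.000]] (det J = 413.000).
Solving J·Δ = −F gives Δ = (-0.259, 1.404).
Then the next iterate is (x, y)₁ = (0.741, -1.596).

(0.741, -1.596)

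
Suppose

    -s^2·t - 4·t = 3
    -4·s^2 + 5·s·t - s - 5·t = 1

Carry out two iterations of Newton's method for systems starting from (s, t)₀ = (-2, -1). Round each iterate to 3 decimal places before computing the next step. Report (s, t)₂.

(-1.278, -0.545)

At (-2, -1): F = (5.000, 0.000).
Jacobian J = [[-2·s·t, -s^2 - 4], [-8·s + 5·t - 1, 5·s - 5]].
At the point, J = [[-4.000, -8.000], [10.000, -15.000]] (det J = 140.000).
Solving J·Δ = −F gives Δ = (0.536, 0.357).
Then the next iterate is (s, t)₁ = (-1.464, -0.643).
Round to (-1.464, -0.643) and repeat: F = (0.95014, -0.18742), J = [[-1.88270, -6.14330], [7.497, -12.320]].
Δ = (0.186, 0.098), so (s, t)₂ = (-1.278, -0.545).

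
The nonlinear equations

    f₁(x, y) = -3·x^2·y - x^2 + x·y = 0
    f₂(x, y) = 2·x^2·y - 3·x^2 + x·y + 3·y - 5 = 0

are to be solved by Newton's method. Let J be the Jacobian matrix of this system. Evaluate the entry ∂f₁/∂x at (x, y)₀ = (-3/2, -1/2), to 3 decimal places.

-2.000

∂f₁/∂x = -6·x·y - 2·x + y.
At (-3/2, -1/2) this is -2.000.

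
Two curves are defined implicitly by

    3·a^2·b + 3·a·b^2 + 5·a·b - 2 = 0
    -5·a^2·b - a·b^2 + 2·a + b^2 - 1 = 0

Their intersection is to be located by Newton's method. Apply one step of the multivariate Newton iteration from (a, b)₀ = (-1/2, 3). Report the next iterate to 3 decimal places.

At (-1/2, 3): F = (-20.750, 7.750).
Jacobian J = [[6·a·b + 3·b^2 + 5·b, 3·a^2 + 6·a·b + 5·a], [-10·a·b - b^2 + 2, -5·a^2 - 2·a·b + 2·b]].
At the point, J = [[33.000, -10.750], [8.000, 7.750]] (det J = 341.750).
Solving J·Δ = −F gives Δ = (0.227, -1.234).
Then the next iterate is (a, b)₁ = (-0.273, 1.766).

(-0.273, 1.766)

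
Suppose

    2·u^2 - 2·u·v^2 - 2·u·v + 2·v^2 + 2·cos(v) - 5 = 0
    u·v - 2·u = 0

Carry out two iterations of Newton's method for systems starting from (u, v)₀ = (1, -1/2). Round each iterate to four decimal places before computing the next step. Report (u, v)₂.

(5.1043, -1.9059)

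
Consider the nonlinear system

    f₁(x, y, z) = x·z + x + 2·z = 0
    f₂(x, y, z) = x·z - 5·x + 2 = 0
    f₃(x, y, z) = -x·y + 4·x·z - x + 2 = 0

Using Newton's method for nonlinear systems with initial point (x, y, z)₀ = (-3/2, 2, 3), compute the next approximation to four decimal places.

(-2.0000, 28.6667, 7.0000)

At (-3/2, 2, 3): F = (0.0000, 5.0000, -11.5000).
Jacobian J = [[z + 1, 0, x + 2], [z - 5, 0, x], [-y + 4·z - 1, -x, 4·x]].
At the point, J = [[4.0000, 0.0000, 0.5000], [-2.0000, 0.0000, -1.5000], [9.0000, 1.5000, -6.0000]] (det J = 7.5000).
Solving J·Δ = −F gives Δ = (-0.5000, 26.6667, 4.0000).
Then the next iterate is (x, y, z)₁ = (-2.0000, 28.6667, 7.0000).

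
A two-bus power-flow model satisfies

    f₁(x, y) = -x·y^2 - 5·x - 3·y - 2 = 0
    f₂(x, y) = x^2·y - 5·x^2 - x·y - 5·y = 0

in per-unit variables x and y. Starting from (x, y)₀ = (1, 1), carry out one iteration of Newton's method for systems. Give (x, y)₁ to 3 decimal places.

(1.333, -1.600)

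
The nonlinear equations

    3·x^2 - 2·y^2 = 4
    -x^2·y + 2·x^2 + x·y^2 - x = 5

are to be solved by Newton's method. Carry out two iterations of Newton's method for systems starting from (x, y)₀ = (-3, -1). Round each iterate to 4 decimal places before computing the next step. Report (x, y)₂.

At (-3, -1): F = (21.0000, 22.0000).
Jacobian J = [[6·x, -4·y], [-2·x·y + 4·x + y^2 - 1, -x^2 + 2·x·y]].
At the point, J = [[-18.0000, 4.0000], [-18.0000, -3.0000]] (det J = 126.0000).
Solving J·Δ = −F gives Δ = (1.1984, 0.1429).
Then the next iterate is (x, y)₁ = (-1.8016, -0.8571).
Round to (-1.8016, -0.8571) and repeat: F = (4.268047, 4.751576), J = [[-10.8096, 3.4284], [-10.560082, -0.157460]].
Δ = (0.4475, 0.1660), so (x, y)₂ = (-1.3541, -0.6911).

(-1.3541, -0.6911)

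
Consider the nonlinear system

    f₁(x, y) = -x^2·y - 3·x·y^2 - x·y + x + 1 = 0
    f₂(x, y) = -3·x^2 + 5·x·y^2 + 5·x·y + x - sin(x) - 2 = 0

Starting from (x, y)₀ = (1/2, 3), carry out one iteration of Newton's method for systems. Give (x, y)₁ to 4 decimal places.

At (1/2, 3): F = (-14.2500, 27.270574).
Jacobian J = [[-2·x·y - 3·y^2 - y + 1, -x^2 - 6·x·y - x], [-6·x + 5·y^2 + 5·y - cos(x) + 1, 10·x·y + 5·x]].
At the point, J = [[-32.0000, -9.7500], [57.122417, 17.5000]] (det J = -3.056430).
Solving J·Δ = −F gives Δ = (5.4027, -19.1936).
Then the next iterate is (x, y)₁ = (5.9027, -16.1936).

(5.9027, -16.1936)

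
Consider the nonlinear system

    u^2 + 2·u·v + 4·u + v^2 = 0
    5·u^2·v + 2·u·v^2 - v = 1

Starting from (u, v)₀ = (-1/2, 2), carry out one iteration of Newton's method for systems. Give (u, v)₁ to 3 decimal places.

(0.120, 0.469)

At (-1/2, 2): F = (0.250, -4.500).
Jacobian J = [[2·u + 2·v + 4, 2·u + 2·v], [10·u·v + 2·v^2, 5·u^2 + 4·u·v - 1]].
At the point, J = [[7.000, 3.000], [-2.000, -3.750]] (det J = -20.250).
Solving J·Δ = −F gives Δ = (0.620, -1.531).
Then the next iterate is (u, v)₁ = (0.120, 0.469).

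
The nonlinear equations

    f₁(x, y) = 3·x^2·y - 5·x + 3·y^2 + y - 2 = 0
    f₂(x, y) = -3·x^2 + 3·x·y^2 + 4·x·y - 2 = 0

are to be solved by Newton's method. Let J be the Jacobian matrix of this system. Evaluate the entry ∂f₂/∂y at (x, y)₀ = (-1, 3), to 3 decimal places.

∂f₂/∂y = 6·x·y + 4·x.
At (-1, 3) this is -22.000.

-22.000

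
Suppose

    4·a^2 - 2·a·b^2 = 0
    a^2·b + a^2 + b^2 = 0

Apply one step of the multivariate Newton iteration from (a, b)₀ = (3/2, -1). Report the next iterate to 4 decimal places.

At (3/2, -1): F = (6.0000, 1.0000).
Jacobian J = [[8·a - 2·b^2, -4·a·b], [2·a·b + 2·a, a^2 + 2·b]].
At the point, J = [[10.0000, 6.0000], [0.0000, 0.2500]] (det J = 2.5000).
Solving J·Δ = −F gives Δ = (1.8000, -4.0000).
Then the next iterate is (a, b)₁ = (3.3000, -5.0000).

(3.3000, -5.0000)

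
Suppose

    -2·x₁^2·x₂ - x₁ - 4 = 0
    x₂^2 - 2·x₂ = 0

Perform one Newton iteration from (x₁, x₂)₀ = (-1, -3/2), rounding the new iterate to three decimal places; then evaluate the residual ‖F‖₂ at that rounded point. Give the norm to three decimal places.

At (-1, -3/2): F = (0.000, 5.250).
Jacobian J = [[-4·x₁·x₂ - 1, -2·x₁^2], [0, 2·x₂ - 2]].
At the point, J = [[-7.000, -2.000], [0.000, -5.000]] (det J = 35.000).
Solving J·Δ = −F gives Δ = (-0.300, 1.050).
Then the next iterate is (x₁, x₂)₁ = (-1.300, -0.450).
Re-evaluating at (-1.300, -0.450): F = (-1.179, 1.10250), so ‖F‖₂ = 1.614.

1.614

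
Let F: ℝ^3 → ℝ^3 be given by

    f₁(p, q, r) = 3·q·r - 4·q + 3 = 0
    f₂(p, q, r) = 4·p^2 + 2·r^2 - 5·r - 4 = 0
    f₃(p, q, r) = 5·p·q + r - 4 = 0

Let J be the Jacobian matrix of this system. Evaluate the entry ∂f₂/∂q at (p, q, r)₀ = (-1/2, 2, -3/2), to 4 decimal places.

∂f₂/∂q = 0.
At (-1/2, 2, -3/2) this is 0.0000.

0.0000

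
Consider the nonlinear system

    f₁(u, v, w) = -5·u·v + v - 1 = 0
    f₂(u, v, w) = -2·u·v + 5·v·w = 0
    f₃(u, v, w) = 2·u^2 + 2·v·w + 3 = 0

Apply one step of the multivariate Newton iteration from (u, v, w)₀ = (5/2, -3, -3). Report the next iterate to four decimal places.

(0.9987, -2.0451, -0.8737)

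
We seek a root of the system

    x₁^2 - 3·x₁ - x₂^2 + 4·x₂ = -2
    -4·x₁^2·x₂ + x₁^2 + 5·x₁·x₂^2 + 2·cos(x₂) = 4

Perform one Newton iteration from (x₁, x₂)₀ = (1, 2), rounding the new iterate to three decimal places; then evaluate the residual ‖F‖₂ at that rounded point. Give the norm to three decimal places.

At (1, 2): F = (4.000, 8.16771).
Jacobian J = [[2·x₁ - 3, -2·x₂ + 4], [-8·x₁·x₂ + 2·x₁ + 5·x₂^2, -4·x₁^2 + 10·x₁·x₂ - 2·sin(x₂)]].
At the point, J = [[-1.000, 0.000], [6.000, 14.18141]] (det J = -14.18141).
Solving J·Δ = −F gives Δ = (4.000, -2.268).
Then the next iterate is (x₁, x₂)₁ = (5.000, -0.268).
Re-evaluating at (5.000, -0.268): F = (10.85618, 51.52420), so ‖F‖₂ = 52.655.

52.655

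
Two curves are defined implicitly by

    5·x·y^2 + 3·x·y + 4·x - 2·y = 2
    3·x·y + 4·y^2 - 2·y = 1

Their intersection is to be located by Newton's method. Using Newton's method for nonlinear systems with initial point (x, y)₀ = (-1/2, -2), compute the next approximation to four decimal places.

(-0.5208, -0.8654)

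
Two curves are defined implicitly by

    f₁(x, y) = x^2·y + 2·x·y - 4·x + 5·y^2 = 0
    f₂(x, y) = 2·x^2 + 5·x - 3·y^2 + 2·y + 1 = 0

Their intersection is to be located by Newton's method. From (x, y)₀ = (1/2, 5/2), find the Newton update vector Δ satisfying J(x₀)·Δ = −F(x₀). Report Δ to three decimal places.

(-0.719, -1.137)

At (1/2, 5/2): F = (32.375, -9.750).
Jacobian J = [[2·x·y + 2·y - 4, x^2 + 2·x + 10·y], [4·x + 5, -6·y + 2]].
At the point, J = [[3.500, 26.250], [7.000, -13.000]] (det J = -229.250).
Solving J·Δ = −F gives Δ = (-0.719, -1.137).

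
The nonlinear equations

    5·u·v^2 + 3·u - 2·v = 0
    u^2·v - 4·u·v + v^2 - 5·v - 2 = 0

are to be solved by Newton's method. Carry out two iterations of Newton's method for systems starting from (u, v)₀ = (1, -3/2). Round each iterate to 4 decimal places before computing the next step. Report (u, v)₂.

(-0.1543, -0.3176)

At (1, -3/2): F = (17.2500, 12.2500).
Jacobian J = [[5·v^2 + 3, 10·u·v - 2], [2·u·v - 4·v, u^2 - 4·u + 2·v - 5]].
At the point, J = [[14.2500, -17.0000], [3.0000, -11.0000]] (det J = -105.7500).
Solving J·Δ = −F gives Δ = (0.1749, 1.1613).
Then the next iterate is (u, v)₁ = (1.1749, -0.3387).
Round to (1.1749, -0.3387) and repeat: F = (4.876009, 0.932434), J = [[3.573588, -5.979386], [0.558923, -8.996610]].
Δ = (-1.3292, 0.0211), so (u, v)₂ = (-0.1543, -0.3176).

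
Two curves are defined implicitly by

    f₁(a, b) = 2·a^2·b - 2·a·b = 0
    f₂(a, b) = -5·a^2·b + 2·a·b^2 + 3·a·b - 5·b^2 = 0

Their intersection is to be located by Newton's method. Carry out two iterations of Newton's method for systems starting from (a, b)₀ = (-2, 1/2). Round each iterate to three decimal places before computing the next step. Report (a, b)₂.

At (-2, 1/2): F = (6.000, -15.250).
Jacobian J = [[4·a·b - 2·b, 2·a^2 - 2·a], [-10·a·b + 2·b^2 + 3·b, -5·a^2 + 4·a·b + 3·a - 10·b]].
At the point, J = [[-5.000, 12.000], [12.000, -35.000]] (det J = 31.000).
Solving J·Δ = −F gives Δ = (0.871, -0.137).
Then the next iterate is (a, b)₁ = (-1.129, 0.363).
Round to (-1.129, 0.363) and repeat: F = (1.74504, -4.49933), J = [[-2.36531, 4.80728], [5.45081, -15.02951]].
Δ = (0.492, -0.121), so (a, b)₂ = (-0.637, 0.242).

(-0.637, 0.242)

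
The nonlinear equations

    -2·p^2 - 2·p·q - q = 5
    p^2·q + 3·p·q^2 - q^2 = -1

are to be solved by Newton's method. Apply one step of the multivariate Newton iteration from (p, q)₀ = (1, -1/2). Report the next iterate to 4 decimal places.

(-2.7778, 1.4444)

At (1, -1/2): F = (-5.5000, 1.0000).
Jacobian J = [[-4·p - 2·q, -2·p - 1], [2·p·q + 3·q^2, p^2 + 6·p·q - 2·q]].
At the point, J = [[-3.0000, -3.0000], [-0.2500, -1.0000]] (det J = 2.2500).
Solving J·Δ = −F gives Δ = (-3.7778, 1.9444).
Then the next iterate is (p, q)₁ = (-2.7778, 1.4444).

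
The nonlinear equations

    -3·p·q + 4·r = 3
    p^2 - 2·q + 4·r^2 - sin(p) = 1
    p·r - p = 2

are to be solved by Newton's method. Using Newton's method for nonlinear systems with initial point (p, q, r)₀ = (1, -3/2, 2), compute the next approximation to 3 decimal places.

At (1, -3/2, 2): F = (9.500, 18.15853, -1.000).
Jacobian J = [[-3·q, -3·p, 4], [2·p - cos(p), -2, 8·r], [r - 1, 0, p]].
At the point, J = [[4.500, -3.000, 4.000], [1.45970, -2.000, 16.000], [1.000, 0.000, 1.000]] (det J = -44.62091).
Solving J·Δ = −F gives Δ = (1.691, 4.782, -0.691).
Then the next iterate is (p, q, r)₁ = (2.691, 3.282, 1.309).

(2.691, 3.282, 1.309)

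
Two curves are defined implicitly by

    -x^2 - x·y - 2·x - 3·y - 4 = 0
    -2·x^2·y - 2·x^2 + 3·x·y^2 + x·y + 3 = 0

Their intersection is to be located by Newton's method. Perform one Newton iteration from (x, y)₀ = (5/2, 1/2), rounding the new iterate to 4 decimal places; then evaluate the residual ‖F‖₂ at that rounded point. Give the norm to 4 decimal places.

38.3707

At (5/2, 1/2): F = (-18.0000, -12.6250).
Jacobian J = [[-2·x - y - 2, -x - 3], [-4·x·y - 4·x + 3·y^2 + y, -2·x^2 + 6·x·y + x]].
At the point, J = [[-7.5000, -5.5000], [-13.7500, -2.5000]] (det J = -56.8750).
Solving J·Δ = −F gives Δ = (-0.4297, -2.6868).
Then the next iterate is (x, y)₁ = (2.0703, -2.1868).
Re-evaluating at (2.0703, -2.1868): F = (-1.339010, 38.347364), so ‖F‖₂ = 38.3707.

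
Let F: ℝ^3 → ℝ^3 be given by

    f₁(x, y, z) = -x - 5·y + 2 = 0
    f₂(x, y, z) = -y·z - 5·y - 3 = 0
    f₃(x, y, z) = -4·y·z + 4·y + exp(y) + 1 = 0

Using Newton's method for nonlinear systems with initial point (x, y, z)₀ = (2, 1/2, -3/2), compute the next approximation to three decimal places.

At (2, 1/2, -3/2): F = (-2.500, -4.750, 7.64872).
Jacobian J = [[-1, -5, 0], [0, -z - 5, -y], [0, -4·z + exp(y) + 4, -4·y]].
At the point, J = [[-1.000, -5.000, 0.000], [0.000, -3.500, -0.500], [0.000, 11.64872, -2.000]] (det J = -12.82436).
Solving J·Δ = −F gives Δ = (2.695, -1.039, -2.227).
Then the next iterate is (x, y, z)₁ = (4.695, -0.539, -3.727).

(4.695, -0.539, -3.727)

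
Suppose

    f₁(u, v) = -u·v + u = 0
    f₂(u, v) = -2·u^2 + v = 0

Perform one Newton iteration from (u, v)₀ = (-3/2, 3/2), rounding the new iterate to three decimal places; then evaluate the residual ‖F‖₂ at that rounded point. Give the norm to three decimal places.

At (-3/2, 3/2): F = (0.750, -3.000).
Jacobian J = [[-v + 1, -u], [-4·u, 1]].
At the point, J = [[-0.500, 1.500], [6.000, 1.000]] (det J = -9.500).
Solving J·Δ = −F gives Δ = (0.553, -0.316).
Then the next iterate is (u, v)₁ = (-0.947, 1.184).
Re-evaluating at (-0.947, 1.184): F = (0.17425, -0.60962), so ‖F‖₂ = 0.634.

0.634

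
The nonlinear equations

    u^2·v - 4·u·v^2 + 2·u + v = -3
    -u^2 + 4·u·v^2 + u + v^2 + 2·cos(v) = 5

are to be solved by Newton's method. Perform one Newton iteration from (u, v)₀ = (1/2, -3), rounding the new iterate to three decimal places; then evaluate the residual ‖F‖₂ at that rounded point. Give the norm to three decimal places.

6.666

At (1/2, -3): F = (-17.750, 20.27002).
Jacobian J = [[2·u·v - 4·v^2 + 2, u^2 - 8·u·v + 1], [-2·u + 4·v^2 + 1, 8·u·v + 2·v - 2·sin(v)]].
At the point, J = [[-37.000, 13.250], [36.000, -17.71776]] (det J = 178.55712).
Solving J·Δ = −F gives Δ = (-0.257, 0.622).
Then the next iterate is (u, v)₁ = (0.243, -2.378).
Re-evaluating at (0.243, -2.378): F = (-4.52897, 4.89067), so ‖F‖₂ = 6.666.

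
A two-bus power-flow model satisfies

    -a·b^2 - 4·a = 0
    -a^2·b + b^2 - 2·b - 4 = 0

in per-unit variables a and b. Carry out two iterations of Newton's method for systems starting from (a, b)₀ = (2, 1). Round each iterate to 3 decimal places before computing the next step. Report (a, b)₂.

At (2, 1): F = (-10.000, -9.000).
Jacobian J = [[-b^2 - 4, -2·a·b], [-2·a·b, -a^2 + 2·b - 2]].
At the point, J = [[-5.000, -4.000], [-4.000, -4.000]] (det J = 4.000).
Solving J·Δ = −F gives Δ = (-1.000, -1.250).
Then the next iterate is (a, b)₁ = (1.000, -0.250).
Round to (1.000, -0.250) and repeat: F = (-4.06250, -3.18750), J = [[-4.06250, 0.500], [0.500, -3.500]].
Δ = (-1.132, -1.072), so (a, b)₂ = (-0.132, -1.322).

(-0.132, -1.322)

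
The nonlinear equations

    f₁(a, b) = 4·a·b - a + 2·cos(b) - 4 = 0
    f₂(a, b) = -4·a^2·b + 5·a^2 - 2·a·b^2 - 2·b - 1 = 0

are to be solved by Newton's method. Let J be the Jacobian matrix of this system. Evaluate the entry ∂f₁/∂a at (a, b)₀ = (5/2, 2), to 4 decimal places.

∂f₁/∂a = 4·b - 1.
At (5/2, 2) this is 7.0000.

7.0000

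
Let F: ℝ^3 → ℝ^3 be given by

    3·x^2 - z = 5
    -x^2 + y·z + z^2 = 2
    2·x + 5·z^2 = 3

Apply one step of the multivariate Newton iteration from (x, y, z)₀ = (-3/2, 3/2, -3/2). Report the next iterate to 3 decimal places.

At (-3/2, 3/2, -3/2): F = (3.250, -4.250, 5.250).
Jacobian J = [[6·x, 0, -1], [-2·x, z, y + 2·z], [2, 0, 10·z]].
At the point, J = [[-9.000, 0.000, -1.000], [3.000, -1.500, -1.500], [2.000, 0.000, -15.000]] (det J = -205.500).
Solving J·Δ = −F gives Δ = (0.318, -2.591, 0.392).
Then the next iterate is (x, y, z)₁ = (-1.182, -1.091, -1.108).

(-1.182, -1.091, -1.108)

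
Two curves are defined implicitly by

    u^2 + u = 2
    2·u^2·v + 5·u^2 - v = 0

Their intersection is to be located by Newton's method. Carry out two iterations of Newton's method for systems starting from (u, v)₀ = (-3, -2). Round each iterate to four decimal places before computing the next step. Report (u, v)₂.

(-2.0118, -2.7622)

At (-3, -2): F = (4.0000, 11.0000).
Jacobian J = [[2·u + 1, 0], [4·u·v + 10·u, 2·u^2 - 1]].
At the point, J = [[-5.0000, 0.0000], [-6.0000, 17.0000]] (det J = -85.0000).
Solving J·Δ = −F gives Δ = (0.8000, -0.3647).
Then the next iterate is (u, v)₁ = (-2.2000, -2.3647).
Round to (-2.2000, -2.3647) and repeat: F = (0.6400, 3.674404), J = [[-3.4000, 0.0000], [-1.190640, 8.6800]].
Δ = (0.1882, -0.3975), so (u, v)₂ = (-2.0118, -2.7622).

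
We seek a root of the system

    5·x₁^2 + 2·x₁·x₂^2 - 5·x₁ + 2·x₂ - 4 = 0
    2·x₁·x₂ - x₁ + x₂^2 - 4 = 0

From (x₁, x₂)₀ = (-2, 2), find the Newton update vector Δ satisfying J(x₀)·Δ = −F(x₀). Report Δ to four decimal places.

At (-2, 2): F = (14.0000, -6.0000).
Jacobian J = [[10·x₁ + 2·x₂^2 - 5, 4·x₁·x₂ + 2], [2·x₂ - 1, 2·x₁ + 2·x₂]].
At the point, J = [[-17.0000, -14.0000], [3.0000, 0.0000]] (det J = 42.0000).
Solving J·Δ = −F gives Δ = (2.0000, -1.4286).

(2.0000, -1.4286)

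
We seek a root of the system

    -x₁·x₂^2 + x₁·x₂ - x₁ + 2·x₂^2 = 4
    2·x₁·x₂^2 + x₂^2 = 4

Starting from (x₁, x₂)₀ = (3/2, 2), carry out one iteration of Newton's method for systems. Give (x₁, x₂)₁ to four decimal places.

(0.8421, 1.5789)

At (3/2, 2): F = (-0.5000, 12.0000).
Jacobian J = [[-x₂^2 + x₂ - 1, -2·x₁·x₂ + x₁ + 4·x₂], [2·x₂^2, 4·x₁·x₂ + 2·x₂]].
At the point, J = [[-3.0000, 3.5000], [8.0000, 16.0000]] (det J = -76.0000).
Solving J·Δ = −F gives Δ = (-0.6579, -0.4211).
Then the next iterate is (x₁, x₂)₁ = (0.8421, 1.5789).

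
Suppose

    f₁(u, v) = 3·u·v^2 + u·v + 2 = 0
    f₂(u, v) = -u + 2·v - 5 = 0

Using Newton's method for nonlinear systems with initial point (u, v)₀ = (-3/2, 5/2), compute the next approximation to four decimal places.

(-0.2162, 2.3919)

At (-3/2, 5/2): F = (-29.8750, 1.5000).
Jacobian J = [[3·v^2 + v, 6·u·v + u], [-1, 2]].
At the point, J = [[21.2500, -24.0000], [-1.0000, 2.0000]] (det J = 18.5000).
Solving J·Δ = −F gives Δ = (1.2838, -0.1081).
Then the next iterate is (u, v)₁ = (-0.2162, 2.3919).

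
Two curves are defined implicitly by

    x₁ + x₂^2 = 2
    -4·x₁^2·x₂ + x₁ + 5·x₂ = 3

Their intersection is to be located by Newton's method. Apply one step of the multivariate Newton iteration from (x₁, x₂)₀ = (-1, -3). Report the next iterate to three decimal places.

At (-1, -3): F = (6.000, -7.000).
Jacobian J = [[1, 2·x₂], [-8·x₁·x₂ + 1, -4·x₁^2 + 5]].
At the point, J = [[1.000, -6.000], [-23.000, 1.000]] (det J = -137.000).
Solving J·Δ = −F gives Δ = (-0.263, 0.956).
Then the next iterate is (x₁, x₂)₁ = (-1.263, -2.044).

(-1.263, -2.044)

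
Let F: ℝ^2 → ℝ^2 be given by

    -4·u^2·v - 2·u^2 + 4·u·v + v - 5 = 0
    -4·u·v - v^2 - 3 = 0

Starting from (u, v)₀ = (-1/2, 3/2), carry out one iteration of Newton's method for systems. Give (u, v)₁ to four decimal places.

At (-1/2, 3/2): F = (-8.5000, -2.2500).
Jacobian J = [[-8·u·v - 4·u + 4·v, -4·u^2 + 4·u + 1], [-4·v, -4·u - 2·v]].
At the point, J = [[14.0000, -2.0000], [-6.0000, -1.0000]] (det J = -26.0000).
Solving J·Δ = −F gives Δ = (0.1538, -3.1731).
Then the next iterate is (u, v)₁ = (-0.3462, -1.6731).

(-0.3462, -1.6731)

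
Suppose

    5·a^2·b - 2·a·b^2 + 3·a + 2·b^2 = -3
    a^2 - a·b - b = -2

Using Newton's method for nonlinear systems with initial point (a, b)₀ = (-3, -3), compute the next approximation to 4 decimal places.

(-2.1277, -4.1915)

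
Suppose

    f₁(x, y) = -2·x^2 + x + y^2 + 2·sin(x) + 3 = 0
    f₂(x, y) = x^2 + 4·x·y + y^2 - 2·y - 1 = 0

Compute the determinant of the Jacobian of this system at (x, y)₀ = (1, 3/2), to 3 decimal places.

-33.597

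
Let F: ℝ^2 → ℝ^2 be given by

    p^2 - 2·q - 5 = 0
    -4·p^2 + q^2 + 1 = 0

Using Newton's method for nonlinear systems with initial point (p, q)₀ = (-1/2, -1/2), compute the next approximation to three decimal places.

At (-1/2, -1/2): F = (-3.750, 0.250).
Jacobian J = [[2·p, -2], [-8·p, 2·q]].
At the point, J = [[-1.000, -2.000], [4.000, -1.000]] (det J = 9.000).
Solving J·Δ = −F gives Δ = (-0.472, -1.639).
Then the next iterate is (p, q)₁ = (-0.972, -2.139).

(-0.972, -2.139)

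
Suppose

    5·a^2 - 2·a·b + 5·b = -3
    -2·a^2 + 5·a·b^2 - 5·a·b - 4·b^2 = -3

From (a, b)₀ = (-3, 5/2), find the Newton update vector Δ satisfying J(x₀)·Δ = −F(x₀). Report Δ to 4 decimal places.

(2.0235, -0.4254)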